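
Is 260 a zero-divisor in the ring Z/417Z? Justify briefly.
gcd(260, 417) = 1, so 260 is a unit in Z/417Z (it has a multiplicative inverse). A unit cannot be a zero-divisor: if 260·b ≡ 0 then multiplying both sides by 260^(−1) gives b ≡ 0. So 260 is not a zero-divisor.

Final answer: NO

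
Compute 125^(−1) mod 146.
Apply the extended Euclidean algorithm to (146, 125), tracking rows (r, s, t) with s·146 + t·125 = r. Each division r_prev = q·r_cur + r_new produces the new row as (previous row) − q·(current row):
  row A: (146, 1, 0)   [1·146 + 0·125 = 146]
  row B: (125, 0, 1)   [0·146 + 1·125 = 125]
  146 = 1·125 + 21   → row C = row A − 1·row B = (21, 1, −1)   [check: 1·146 − 1·125 = 21]
  125 = 5·21 + 20   → row D = row B − 5·row C = (20, −5, 6)   [check: −5·146 + 6·125 = 20]
  21 = 1·20 + 1   → row E = row C − 1·row D = (1, 6, −7)   [check: 6·146 − 7·125 = 1]
  20 = 20·1 + 0   → remainder 0, stop. gcd = 1 (last nonzero row E).
The gcd is 1, so 125 is invertible mod 146. The last nonzero row gives 6·146 − 7·125 = 1, so t = −7. So 125^(−1) ≡ −7 ≡ 139 (mod 146). Verify: 125 · 139 = 17375 ≡ 1 (mod 146). ✓

Final answer: 125^(−1) ≡ 139 (mod 146)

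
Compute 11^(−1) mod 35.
11^(−1) ≡ 16 (mod 35)

Apply the extended Euclidean algorithm to (35, 11), tracking rows (r, s, t) with s·35 + t·11 = r. Each division r_prev = q·r_cur + r_new produces the new row as (previous row) − q·(current row):
  row A: (35, 1, 0)   [1·35 + 0·11 = 35]
  row B: (11, 0, 1)   [0·35 + 1·11 = 11]
  35 = 3·11 + 2   → row C = row A − 3·row B = (2, 1, −3)   [check: 1·35 − 3·11 = 2]
  11 = 5·2 + 1   → row D = row B − 5·row C = (1, −5, 16)   [check: −5·35 + 16·11 = 1]
  2 = 2·1 + 0   → remainder 0, stop. gcd = 1 (last nonzero row D).
The gcd is 1, so 11 is invertible mod 35. The last nonzero row gives −5·35 + 16·11 = 1, so t = 16. So 11^(−1) ≡ 16 (mod 35). Verify: 11 · 16 = 176 ≡ 1 (mod 35). ✓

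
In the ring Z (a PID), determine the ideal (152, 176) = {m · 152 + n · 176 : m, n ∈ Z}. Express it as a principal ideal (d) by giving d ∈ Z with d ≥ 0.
(152, 176) = (8); d = 8

In the PID Z, (a, b) is generated by gcd(a, b). Compute gcd(176, 152) with the extended Euclidean algorithm, tracking rows (r, s, t) with s·176 + t·152 = r:
  row A: (176, 1, 0)   [1·176 + 0·152 = 176]
  row B: (152, 0, 1)   [0·176 + 1·152 = 152]
  176 = 1·152 + 24   → row C = row A − 1·row B = (24, 1, −1)   [check: 1·176 − 1·152 = 24]
  152 = 6·24 + 8   → row D = row B − 6·row C = (8, −6, 7)   [check: −6·176 + 7·152 = 8]
  24 = 3·8 + 0   → remainder 0, stop. gcd = 8 (last nonzero row D).
So gcd(152, 176) = 8, with Bézout identity −6·176 + 7·152 = 8. Containment (⊇): the Bézout identity exhibits 8 as an element of (152, 176), giving (8) ⊆ (152, 176). Containment (⊆): since 8 | 152 and 8 | 176 (152 = 8·19, 176 = 8·22), every Z-linear combination of 152 and 176 is divisible by 8, so (152, 176) ⊆ (8). Therefore (152, 176) = (8), d = 8.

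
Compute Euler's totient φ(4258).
φ(4258) = 2128

φ is multiplicative, with φ(p^e) = p^e − p^(e−1). Factorise 4258 = 2 · 2129. Then
  φ(4258) = (2 − 1) · (2129 − 1) = 1 · 2128 = 2128.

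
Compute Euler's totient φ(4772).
φ is multiplicative, with φ(p^e) = p^e − p^(e−1). Factorise 4772 = 2^2 · 1193. Then
  φ(4772) = (2^2 − 2^1) · (1193 − 1) = 2 · 1192 = 2384.

Final answer: φ(4772) = 2384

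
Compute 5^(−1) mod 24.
5^(−1) ≡ 5 (mod 24)

Apply the extended Euclidean algorithm to (24, 5), tracking rows (r, s, t) with s·24 + t·5 = r. Each division r_prev = q·r_cur + r_new produces the new row as (previous row) − q·(current row):
  row A: (24, 1, 0)   [1·24 + 0·5 = 24]
  row B: (5, 0, 1)   [0·24 + 1·5 = 5]
  24 = 4·5 + 4   → row C = row A − 4·row B = (4, 1, −4)   [check: 1·24 − 4·5 = 4]
  5 = 1·4 + 1   → row D = row B − 1·row C = (1, −1, 5)   [check: −1·24 + 5·5 = 1]
  4 = 4·1 + 0   → remainder 0, stop. gcd = 1 (last nonzero row D).
The gcd is 1, so 5 is invertible mod 24. The last nonzero row gives −1·24 + 5·5 = 1, so t = 5. So 5^(−1) ≡ 5 (mod 24). Verify: 5 · 5 = 25 ≡ 1 (mod 24). ✓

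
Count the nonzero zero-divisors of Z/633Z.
Z/633Z has 212 nonzero zero-divisors

In Z/633Z each nonzero element is either a unit (gcd with 633 is 1) or a zero-divisor (gcd > 1). The number of units is φ(633): factorise 633 = 3 · 211, so φ(633) = (3 − 1) · (211 − 1) = 2 · 210 = 420. The nonzero elements number 633 − 1 = 632. Hence the nonzero zero-divisors number 632 − 420 = 212.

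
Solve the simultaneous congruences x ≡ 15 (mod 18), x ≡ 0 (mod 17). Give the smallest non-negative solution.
x ≡ 51 (mod 306); the representative in [0, 306) is 51

The moduli 18, 17 are pairwise coprime, so by the CRT there is a unique solution mod 18·17 = 306.
Solve by successive substitution. Start with x ≡ 15 (mod 18).
  Combine with x ≡ 0 (mod 17): write x = 15 + 18·t and require 15 + 18·t ≡ 0 (mod 17), i.e. 18·t ≡ 0 − 15 ≡ 2 (mod 17). Since 18^(−1) ≡ 1 (mod 17) (18 ≡ 1 (mod 17)), t ≡ 1·2 ≡ 2 (mod 17). So x ≡ 15 + 18·2 = 51 (mod 306).
Unique solution in [0, 306): x = 51.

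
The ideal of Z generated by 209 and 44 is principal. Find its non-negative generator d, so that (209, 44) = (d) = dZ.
(209, 44) = (11); d = 11

In the PID Z, (a, b) is generated by gcd(a, b). Compute gcd(209, 44) with the extended Euclidean algorithm, tracking rows (r, s, t) with s·209 + t·44 = r:
  row A: (209, 1, 0)   [1·209 + 0·44 = 209]
  row B: (44, 0, 1)   [0·209 + 1·44 = 44]
  209 = 4·44 + 33   → row C = row A − 4·row B = (33, 1, −4)   [check: 1·209 − 4·44 = 33]
  44 = 1·33 + 11   → row D = row B − 1·row C = (11, −1, 5)   [check: −1·209 + 5·44 = 11]
  33 = 3·11 + 0   → remainder 0, stop. gcd = 11 (last nonzero row D).
So gcd(209, 44) = 11, with Bézout identity −1·209 + 5·44 = 11. Containment (⊇): the Bézout identity exhibits 11 as an element of (209, 44), giving (11) ⊆ (209, 44). Containment (⊆): since 11 | 209 and 11 | 44 (209 = 11·19, 44 = 11·4), every Z-linear combination of 209 and 44 is divisible by 11, so (209, 44) ⊆ (11). Therefore (209, 44) = (11), d = 11.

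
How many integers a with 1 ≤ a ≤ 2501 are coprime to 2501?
2400

The number of a ∈ {1, ..., 2501} with gcd(a, 2501) = 1 is by definition Euler's totient φ(2501). φ is multiplicative, with φ(p^e) = p^e − p^(e−1). Factorise 2501 = 41 · 61. Then
  φ(2501) = (41 − 1) · (61 − 1) = 40 · 60 = 2400.
So there are 2400 such integers.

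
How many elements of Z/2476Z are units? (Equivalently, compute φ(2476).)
An element a ∈ Z/2476Z is a unit iff gcd(a, 2476) = 1, so the number of units is φ(2476). φ is multiplicative, with φ(p^e) = p^e − p^(e−1). Factorise 2476 = 2^2 · 619. Then
  φ(2476) = (2^2 − 2^1) · (619 − 1) = 2 · 618 = 1236.

Final answer: Z/2476Z has φ(2476) = 1236 units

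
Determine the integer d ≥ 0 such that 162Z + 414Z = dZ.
(162, 414) = (18); d = 18

In the PID Z, (a, b) is generated by gcd(a, b). Compute gcd(414, 162) with the extended Euclidean algorithm, tracking rows (r, s, t) with s·414 + t·162 = r:
  row A: (414, 1, 0)   [1·414 + 0·162 = 414]
  row B: (162, 0, 1)   [0·414 + 1·162 = 162]
  414 = 2·162 + 90   → row C = row A − 2·row B = (90, 1, −2)   [check: 1·414 − 2·162 = 90]
  162 = 1·90 + 72   → row D = row B − 1·row C = (72, −1, 3)   [check: −1·414 + 3·162 = 72]
  90 = 1·72 + 18   → row E = row C − 1·row D = (18, 2, −5)   [check: 2·414 − 5·162 = 18]
  72 = 4·18 + 0   → remainder 0, stop. gcd = 18 (last nonzero row E).
So gcd(162, 414) = 18, with Bézout identity 2·414 − 5·162 = 18. Containment (⊇): the Bézout identity exhibits 18 as an element of (162, 414), giving (18) ⊆ (162, 414). Containment (⊆): since 18 | 162 and 18 | 414 (162 = 18·9, 414 = 18·23), every Z-linear combination of 162 and 414 is divisible by 18, so (162, 414) ⊆ (18). Therefore (162, 414) = (18), d = 18.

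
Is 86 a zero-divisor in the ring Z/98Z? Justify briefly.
gcd(86, 98) = 2 > 1, so 86 is not a unit in Z/98Z. In Z/nZ every nonzero non-unit is a zero-divisor: explicitly, take b = 98/gcd = 49 ≠ 0 (mod 98); then 86·49 = 4214 = 43·98, i.e. 86·49 ≡ 0 (mod 98). So 86 is a zero-divisor.

Final answer: YES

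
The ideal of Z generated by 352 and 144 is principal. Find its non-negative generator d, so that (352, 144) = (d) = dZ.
In the PID Z, (a, b) is generated by gcd(a, b). Compute gcd(352, 144) with the extended Euclidean algorithm, tracking rows (r, s, t) with s·352 + t·144 = r:
  row A: (352, 1, 0)   [1·352 + 0·144 = 352]
  row B: (144, 0, 1)   [0·352 + 1·144 = 144]
  352 = 2·144 + 64   → row C = row A − 2·row B = (64, 1, −2)   [check: 1·352 − 2·144 = 64]
  144 = 2·64 + 16   → row D = row B − 2·row C = (16, −2, 5)   [check: −2·352 + 5·144 = 16]
  64 = 4·16 + 0   → remainder 0, stop. gcd = 16 (last nonzero row D).
So gcd(352, 144) = 16, with Bézout identity −2·352 + 5·144 = 16. Containment (⊇): the Bézout identity exhibits 16 as an element of (352, 144), giving (16) ⊆ (352, 144). Containment (⊆): since 16 | 352 and 16 | 144 (352 = 16·22, 144 = 16·9), every Z-linear combination of 352 and 144 is divisible by 16, so (352, 144) ⊆ (16). Therefore (352, 144) = (16), d = 16.

Final answer: (352, 144) = (16); d = 16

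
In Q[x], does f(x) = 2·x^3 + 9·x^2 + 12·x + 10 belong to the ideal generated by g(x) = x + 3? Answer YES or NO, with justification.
In Q[x] the ideal (g) consists of all multiples of g, so f ∈ (g) iff g | f, i.e. iff the remainder of f on division by g is 0. Divide f by g (g is monic, so eliminate the leading term of the running remainder at each step):
  leading term 2·x^3: subtract (2·x^2)·g(x) = 2·x^3 + 6·x^2, leaving 3·x^2 + 12·x + 10
  leading term 3·x^2: subtract (3·x)·g(x) = 3·x^2 + 9·x, leaving 3·x + 10
  leading term 3·x: subtract (3)·g(x) = 3·x + 9, leaving 1
The remainder r(x) = 1 ≠ 0 (and deg r < deg g), so g ∤ f, i.e. f ∉ (g).

Final answer: NO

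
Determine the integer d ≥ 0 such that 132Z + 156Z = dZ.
In the PID Z, (a, b) is generated by gcd(a, b). Compute gcd(156, 132) with the extended Euclidean algorithm, tracking rows (r, s, t) with s·156 + t·132 = r:
  row A: (156, 1, 0)   [1·156 + 0·132 = 156]
  row B: (132, 0, 1)   [0·156 + 1·132 = 132]
  156 = 1·132 + 24   → row C = row A − 1·row B = (24, 1, −1)   [check: 1·156 − 1·132 = 24]
  132 = 5·24 + 12   → row D = row B − 5·row C = (12, −5, 6)   [check: −5·156 + 6·132 = 12]
  24 = 2·12 + 0   → remainder 0, stop. gcd = 12 (last nonzero row D).
So gcd(132, 156) = 12, with Bézout identity −5·156 + 6·132 = 12. Containment (⊇): the Bézout identity exhibits 12 as an element of (132, 156), giving (12) ⊆ (132, 156). Containment (⊆): since 12 | 132 and 12 | 156 (132 = 12·11, 156 = 12·13), every Z-linear combination of 132 and 156 is divisible by 12, so (132, 156) ⊆ (12). Therefore (132, 156) = (12), d = 12.

Final answer: (132, 156) = (12); d = 12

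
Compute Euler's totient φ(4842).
φ is multiplicative, with φ(p^e) = p^e − p^(e−1). Factorise 4842 = 2 · 3^2 · 269. Then
  φ(4842) = (2 − 1) · (3^2 − 3^1) · (269 − 1) = 1 · 6 · 268 = 1608.

Final answer: φ(4842) = 1608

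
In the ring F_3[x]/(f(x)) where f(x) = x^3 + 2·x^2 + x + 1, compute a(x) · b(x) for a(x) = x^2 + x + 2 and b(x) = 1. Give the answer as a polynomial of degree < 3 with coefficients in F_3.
Multiply as integer polynomials: a · b = x^2 + x + 2. Reducing coefficients mod 3: a · b ≡ x^2 + x + 2. This already has degree < 3, so no reduction by f is needed. Hence a · b ≡ x^2 + x + 2 in F_3[x]/(f).

Final answer: a · b ≡ x^2 + x + 2 (mod f(x))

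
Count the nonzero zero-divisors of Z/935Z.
In Z/935Z each nonzero element is either a unit (gcd with 935 is 1) or a zero-divisor (gcd > 1). The number of units is φ(935): factorise 935 = 5 · 11 · 17, so φ(935) = (5 − 1) · (11 − 1) · (17 − 1) = 4 · 10 · 16 = 640. The nonzero elements number 935 − 1 = 934. Hence the nonzero zero-divisors number 934 − 640 = 294.

Final answer: Z/935Z has 294 nonzero zero-divisors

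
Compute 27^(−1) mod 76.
27^(−1) ≡ 31 (mod 76)

Apply the extended Euclidean algorithm to (76, 27), tracking rows (r, s, t) with s·76 + t·27 = r. Each division r_prev = q·r_cur + r_new produces the new row as (previous row) − q·(current row):
  row A: (76, 1, 0)   [1·76 + 0·27 = 76]
  row B: (27, 0, 1)   [0·76 + 1·27 = 27]
  76 = 2·27 + 22   → row C = row A − 2·row B = (22, 1, −2)   [check: 1·76 − 2·27 = 22]
  27 = 1·22 + 5   → row D = row B − 1·row C = (5, −1, 3)   [check: −1·76 + 3·27 = 5]
  22 = 4·5 + 2   → row E = row C − 4·row D = (2, 5, −14)   [check: 5·76 − 14·27 = 2]
  5 = 2·2 + 1   → row F = row D − 2·row E = (1, −11, 31)   [check: −11·76 + 31·27 = 1]
  2 = 2·1 + 0   → remainder 0, stop. gcd = 1 (last nonzero row F).
The gcd is 1, so 27 is invertible mod 76. The last nonzero row gives −11·76 + 31·27 = 1, so t = 31. So 27^(−1) ≡ 31 (mod 76). Verify: 27 · 31 = 837 ≡ 1 (mod 76). ✓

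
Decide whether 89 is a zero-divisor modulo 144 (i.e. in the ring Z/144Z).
NO

gcd(89, 144) = 1, so 89 is a unit in Z/144Z (it has a multiplicative inverse). A unit cannot be a zero-divisor: if 89·b ≡ 0 then multiplying both sides by 89^(−1) gives b ≡ 0. So 89 is not a zero-divisor.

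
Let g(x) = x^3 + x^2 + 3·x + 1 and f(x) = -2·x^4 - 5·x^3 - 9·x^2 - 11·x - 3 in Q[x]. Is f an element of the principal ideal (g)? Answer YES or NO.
YES

In Q[x] the ideal (g) consists of all multiples of g, so f ∈ (g) iff g | f, i.e. iff the remainder of f on division by g is 0. Divide f by g (g is monic, so eliminate the leading term of the running remainder at each step):
  leading term -2·x^4: subtract (-2·x)·g(x) = -2·x^4 - 2·x^3 - 6·x^2 - 2·x, leaving -3·x^3 - 3·x^2 - 9·x - 3
  leading term -3·x^3: subtract (-3)·g(x) = -3·x^3 - 3·x^2 - 9·x - 3, leaving 0
The remainder is 0, so f(x) = g(x) · h(x) with h(x) = -2·x - 3. Hence g | f, i.e. f ∈ (g).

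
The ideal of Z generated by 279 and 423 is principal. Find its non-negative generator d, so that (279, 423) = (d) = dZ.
(279, 423) = (9); d = 9

In the PID Z, (a, b) is generated by gcd(a, b). Compute gcd(423, 279) with the extended Euclidean algorithm, tracking rows (r, s, t) with s·423 + t·279 = r:
  row A: (423, 1, 0)   [1·423 + 0·279 = 423]
  row B: (279, 0, 1)   [0·423 + 1·279 = 279]
  423 = 1·279 + 144   → row C = row A − 1·row B = (144, 1, −1)   [check: 1·423 − 1·279 = 144]
  279 = 1·144 + 135   → row D = row B − 1·row C = (135, −1, 2)   [check: −1·423 + 2·279 = 135]
  144 = 1·135 + 9   → row E = row C − 1·row D = (9, 2, −3)   [check: 2·423 − 3·279 = 9]
  135 = 15·9 + 0   → remainder 0, stop. gcd = 9 (last nonzero row E).
So gcd(279, 423) = 9, with Bézout identity 2·423 − 3·279 = 9. Containment (⊇): the Bézout identity exhibits 9 as an element of (279, 423), giving (9) ⊆ (279, 423). Containment (⊆): since 9 | 279 and 9 | 423 (279 = 9·31, 423 = 9·47), every Z-linear combination of 279 and 423 is divisible by 9, so (279, 423) ⊆ (9). Therefore (279, 423) = (9), d = 9.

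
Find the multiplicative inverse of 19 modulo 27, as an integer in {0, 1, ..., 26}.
19^(−1) ≡ 10 (mod 27)

Apply the extended Euclidean algorithm to (27, 19), tracking rows (r, s, t) with s·27 + t·19 = r. Each division r_prev = q·r_cur + r_new produces the new row as (previous row) − q·(current row):
  row A: (27, 1, 0)   [1·27 + 0·19 = 27]
  row B: (19, 0, 1)   [0·27 + 1·19 = 19]
  27 = 1·19 + 8   → row C = row A − 1·row B = (8, 1, −1)   [check: 1·27 − 1·19 = 8]
  19 = 2·8 + 3   → row D = row B − 2·row C = (3, −2, 3)   [check: −2·27 + 3·19 = 3]
  8 = 2·3 + 2   → row E = row C − 2·row D = (2, 5, −7)   [check: 5·27 − 7·19 = 2]
  3 = 1·2 + 1   → row F = row D − 1·row E = (1, −7, 10)   [check: −7·27 + 10·19 = 1]
  2 = 2·1 + 0   → remainder 0, stop. gcd = 1 (last nonzero row F).
The gcd is 1, so 19 is invertible mod 27. The last nonzero row gives −7·27 + 10·19 = 1, so t = 10. So 19^(−1) ≡ 10 (mod 27). Verify: 19 · 10 = 190 ≡ 1 (mod 27). ✓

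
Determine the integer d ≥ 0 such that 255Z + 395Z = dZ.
In the PID Z, (a, b) is generated by gcd(a, b). Compute gcd(395, 255) with the extended Euclidean algorithm, tracking rows (r, s, t) with s·395 + t·255 = r:
  row A: (395, 1, 0)   [1·395 + 0·255 = 395]
  row B: (255, 0, 1)   [0·395 + 1·255 = 255]
  395 = 1·255 + 140   → row C = row A − 1·row B = (140, 1, −1)   [check: 1·395 − 1·255 = 140]
  255 = 1·140 + 115   → row D = row B − 1·row C = (115, −1, 2)   [check: −1·395 + 2·255 = 115]
  140 = 1·115 + 25   → row E = row C − 1·row D = (25, 2, −3)   [check: 2·395 − 3·255 = 25]
  115 = 4·25 + 15   → row F = row D − 4·row E = (15, −9, 14)   [check: −9·395 + 14·255 = 15]
  25 = 1·15 + 10   → row G = row E − 1·row F = (10, 11, −17)   [check: 11·395 − 17·255 = 10]
  15 = 1·10 + 5   → row H = row F − 1·row G = (5, −20, 31)   [check: −20·395 + 31·255 = 5]
  10 = 2·5 + 0   → remainder 0, stop. gcd = 5 (last nonzero row H).
So gcd(255, 395) = 5, with Bézout identity −20·395 + 31·255 = 5. Containment (⊇): the Bézout identity exhibits 5 as an element of (255, 395), giving (5) ⊆ (255, 395). Containment (⊆): since 5 | 255 and 5 | 395 (255 = 5·51, 395 = 5·79), every Z-linear combination of 255 and 395 is divisible by 5, so (255, 395) ⊆ (5). Therefore (255, 395) = (5), d = 5.

Final answer: (255, 395) = (5); d = 5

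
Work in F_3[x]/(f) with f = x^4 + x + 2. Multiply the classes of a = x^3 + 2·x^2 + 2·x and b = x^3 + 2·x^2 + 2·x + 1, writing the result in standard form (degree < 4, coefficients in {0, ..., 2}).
a · b ≡ 2·x^3 + x + 2 (mod f(x))

Multiply as integer polynomials: a · b = x^6 + 4·x^5 + 8·x^4 + 9·x^3 + 6·x^2 + 2·x. Reducing coefficients mod 3: a · b ≡ x^6 + x^5 + 2·x^4 + 2·x. Now divide by f(x) = x^4 + x + 2 in F_3[x], eliminating the leading term at each step:
  leading term x^6: subtract (x^2)·f(x) = x^6 + x^3 + 2·x^2, leaving x^5 + 2·x^4 + 2·x^3 + x^2 + 2·x (coefficients mod 3)
  leading term x^5: subtract (x)·f(x) = x^5 + x^2 + 2·x, leaving 2·x^4 + 2·x^3 (coefficients mod 3)
  leading term 2·x^4: subtract (2)·f(x) = 2·x^4 + 2·x + 1, leaving 2·x^3 + x + 2 (coefficients mod 3)
The degree is now < 4, so this is the remainder. Hence a · b ≡ 2·x^3 + x + 2 in F_3[x]/(f).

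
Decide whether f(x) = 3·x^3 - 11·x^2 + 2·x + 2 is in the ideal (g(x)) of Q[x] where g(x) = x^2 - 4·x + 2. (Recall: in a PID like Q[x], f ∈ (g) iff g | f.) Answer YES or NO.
YES

In Q[x] the ideal (g) consists of all multiples of g, so f ∈ (g) iff g | f, i.e. iff the remainder of f on division by g is 0. Divide f by g (g is monic, so eliminate the leading term of the running remainder at each step):
  leading term 3·x^3: subtract (3·x)·g(x) = 3·x^3 - 12·x^2 + 6·x, leaving x^2 - 4·x + 2
  leading term x^2: subtract (1)·g(x) = x^2 - 4·x + 2, leaving 0
The remainder is 0, so f(x) = g(x) · h(x) with h(x) = 3·x + 1. Hence g | f, i.e. f ∈ (g).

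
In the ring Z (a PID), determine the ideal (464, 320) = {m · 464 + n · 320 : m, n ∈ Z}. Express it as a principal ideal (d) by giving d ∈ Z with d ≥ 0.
(464, 320) = (16); d = 16

In the PID Z, (a, b) is generated by gcd(a, b). Compute gcd(464, 320) with the extended Euclidean algorithm, tracking rows (r, s, t) with s·464 + t·320 = r:
  row A: (464, 1, 0)   [1·464 + 0·320 = 464]
  row B: (320, 0, 1)   [0·464 + 1·320 = 320]
  464 = 1·320 + 144   → row C = row A − 1·row B = (144, 1, −1)   [check: 1·464 − 1·320 = 144]
  320 = 2·144 + 32   → row D = row B − 2·row C = (32, −2, 3)   [check: −2·464 + 3·320 = 32]
  144 = 4·32 + 16   → row E = row C − 4·row D = (16, 9, −13)   [check: 9·464 − 13·320 = 16]
  32 = 2·16 + 0   → remainder 0, stop. gcd = 16 (last nonzero row E).
So gcd(464, 320) = 16, with Bézout identity 9·464 − 13·320 = 16. Containment (⊇): the Bézout identity exhibits 16 as an element of (464, 320), giving (16) ⊆ (464, 320). Containment (⊆): since 16 | 464 and 16 | 320 (464 = 16·29, 320 = 16·20), every Z-linear combination of 464 and 320 is divisible by 16, so (464, 320) ⊆ (16). Therefore (464, 320) = (16), d = 16.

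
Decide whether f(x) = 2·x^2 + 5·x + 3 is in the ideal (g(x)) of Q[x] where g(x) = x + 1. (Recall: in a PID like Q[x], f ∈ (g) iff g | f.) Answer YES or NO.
In Q[x] the ideal (g) consists of all multiples of g, so f ∈ (g) iff g | f, i.e. iff the remainder of f on division by g is 0. Divide f by g (g is monic, so eliminate the leading term of the running remainder at each step):
  leading term 2·x^2: subtract (2·x)·g(x) = 2·x^2 + 2·x, leaving 3·x + 3
  leading term 3·x: subtract (3)·g(x) = 3·x + 3, leaving 0
The remainder is 0, so f(x) = g(x) · h(x) with h(x) = 2·x + 3. Hence g | f, i.e. f ∈ (g).

Final answer: YES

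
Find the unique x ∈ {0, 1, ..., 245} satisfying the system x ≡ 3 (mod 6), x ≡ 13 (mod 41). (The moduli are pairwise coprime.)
x ≡ 177 (mod 246); the representative in [0, 246) is 177

The moduli 6, 41 are pairwise coprime, so by the CRT there is a unique solution mod 6·41 = 246.
Solve by successive substitution. Start with x ≡ 3 (mod 6).
  Combine with x ≡ 13 (mod 41): write x = 3 + 6·t and require 3 + 6·t ≡ 13 (mod 41), i.e. 6·t ≡ 13 − 3 ≡ 10 (mod 41). Since 6^(−1) ≡ 7 (mod 41), t ≡ 7·10 ≡ 29 (mod 41). So x ≡ 3 + 6·29 = 177 (mod 246).
Unique solution in [0, 246): x = 177.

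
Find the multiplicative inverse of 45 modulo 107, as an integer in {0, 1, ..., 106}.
Apply the extended Euclidean algorithm to (107, 45), tracking rows (r, s, t) with s·107 + t·45 = r. Each division r_prev = q·r_cur + r_new produces the new row as (previous row) − q·(current row):
  row A: (107, 1, 0)   [1·107 + 0·45 = 107]
  row B: (45, 0, 1)   [0·107 + 1·45 = 45]
  107 = 2·45 + 17   → row C = row A − 2·row B = (17, 1, −2)   [check: 1·107 − 2·45 = 17]
  45 = 2·17 + 11   → row D = row B − 2·row C = (11, −2, 5)   [check: −2·107 + 5·45 = 11]
  17 = 1·11 + 6   → row E = row C − 1·row D = (6, 3, −7)   [check: 3·107 − 7·45 = 6]
  11 = 1·6 + 5   → row F = row D − 1·row E = (5, −5, 12)   [check: −5·107 + 12·45 = 5]
  6 = 1·5 + 1   → row G = row E − 1·row F = (1, 8, −19)   [check: 8·107 − 19·45 = 1]
  5 = 5·1 + 0   → remainder 0, stop. gcd = 1 (last nonzero row G).
The gcd is 1, so 45 is invertible mod 107. The last nonzero row gives 8·107 − 19·45 = 1, so t = −19. So 45^(−1) ≡ −19 ≡ 88 (mod 107). Verify: 45 · 88 = 3960 ≡ 1 (mod 107). ✓

Final answer: 45^(−1) ≡ 88 (mod 107)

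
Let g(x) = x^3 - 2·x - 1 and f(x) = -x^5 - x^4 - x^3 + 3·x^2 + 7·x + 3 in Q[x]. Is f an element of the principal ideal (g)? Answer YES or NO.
In Q[x] the ideal (g) consists of all multiples of g, so f ∈ (g) iff g | f, i.e. iff the remainder of f on division by g is 0. Divide f by g (g is monic, so eliminate the leading term of the running remainder at each step):
  leading term -x^5: subtract (-x^2)·g(x) = -x^5 + 2·x^3 + x^2, leaving -x^4 - 3·x^3 + 2·x^2 + 7·x + 3
  leading term -x^4: subtract (-x)·g(x) = -x^4 + 2·x^2 + x, leaving -3·x^3 + 6·x + 3
  leading term -3·x^3: subtract (-3)·g(x) = -3·x^3 + 6·x + 3, leaving 0
The remainder is 0, so f(x) = g(x) · h(x) with h(x) = -x^2 - x - 3. Hence g | f, i.e. f ∈ (g).

Final answer: YES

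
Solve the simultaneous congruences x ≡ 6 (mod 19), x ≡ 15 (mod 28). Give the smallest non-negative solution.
x ≡ 519 (mod 532); the representative in [0, 532) is 519

The moduli 19, 28 are pairwise coprime, so by the CRT there is a unique solution mod 19·28 = 532.
Solve by successive substitution. Start with x ≡ 6 (mod 19).
  Combine with x ≡ 15 (mod 28): write x = 6 + 19·t and require 6 + 19·t ≡ 15 (mod 28), i.e. 19·t ≡ 15 − 6 ≡ 9 (mod 28). Since 19^(−1) ≡ 3 (mod 28), t ≡ 3·9 ≡ 27 (mod 28). So x ≡ 6 + 19·27 = 519 (mod 532).
Unique solution in [0, 532): x = 519.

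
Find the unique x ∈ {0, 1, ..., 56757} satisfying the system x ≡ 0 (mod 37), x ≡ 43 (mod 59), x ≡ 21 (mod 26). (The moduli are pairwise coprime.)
x ≡ 54205 (mod 56758); the representative in [0, 56758) is 54205

The moduli 37, 59, 26 are pairwise coprime, so by the CRT there is a unique solution mod 37·59·26 = 56758.
Solve by successive substitution. Start with x ≡ 0 (mod 37).
  Combine with x ≡ 43 (mod 59): write x = 37·t and require 37·t ≡ 43 (mod 59). Since 37^(−1) ≡ 8 (mod 59), t ≡ 8·43 ≡ 49 (mod 59). So x ≡ 37·49 = 1813 (mod 2183).
  Combine with x ≡ 21 (mod 26): write x = 1813 + 2183·t and require 1813 + 2183·t ≡ 21 (mod 26), i.e. 2183·t ≡ 21 − 1813 ≡ 2 (mod 26). Since 2183^(−1) ≡ 25 (mod 26) (2183 ≡ 25 (mod 26)), t ≡ 25·2 ≡ 24 (mod 26). So x ≡ 1813 + 2183·24 = 54205 (mod 56758).
Unique solution in [0, 56758): x = 54205.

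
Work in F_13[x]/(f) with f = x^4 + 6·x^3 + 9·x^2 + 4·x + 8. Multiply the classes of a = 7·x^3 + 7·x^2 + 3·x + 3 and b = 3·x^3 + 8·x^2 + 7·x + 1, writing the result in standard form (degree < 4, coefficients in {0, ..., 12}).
Multiply as integer polynomials: a · b = 21·x^6 + 77·x^5 + 114·x^4 + 89·x^3 + 52·x^2 + 24·x + 3. Reducing coefficients mod 13: a · b ≡ 8·x^6 + 12·x^5 + 10·x^4 + 11·x^3 + 11·x + 3. Now divide by f(x) = x^4 + 6·x^3 + 9·x^2 + 4·x + 8 in F_13[x], eliminating the leading term at each step:
  leading term 8·x^6: subtract (8·x^2)·f(x) = 8·x^6 + 9·x^5 + 7·x^4 + 6·x^3 + 12·x^2, leaving 3·x^5 + 3·x^4 + 5·x^3 + x^2 + 11·x + 3 (coefficients mod 13)
  leading term 3·x^5: subtract (3·x)·f(x) = 3·x^5 + 5·x^4 + x^3 + 12·x^2 + 11·x, leaving 11·x^4 + 4·x^3 + 2·x^2 + 3 (coefficients mod 13)
  leading term 11·x^4: subtract (11)·f(x) = 11·x^4 + x^3 + 8·x^2 + 5·x + 10, leaving 3·x^3 + 7·x^2 + 8·x + 6 (coefficients mod 13)
The degree is now < 4, so this is the remainder. Hence a · b ≡ 3·x^3 + 7·x^2 + 8·x + 6 in F_13[x]/(f).

Final answer: a · b ≡ 3·x^3 + 7·x^2 + 8·x + 6 (mod f(x))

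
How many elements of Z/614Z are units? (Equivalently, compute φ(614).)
An element a ∈ Z/614Z is a unit iff gcd(a, 614) = 1, so the number of units is φ(614). φ is multiplicative, with φ(p^e) = p^e − p^(e−1). Factorise 614 = 2 · 307. Then
  φ(614) = (2 − 1) · (307 − 1) = 1 · 306 = 306.

Final answer: Z/614Z has φ(614) = 306 units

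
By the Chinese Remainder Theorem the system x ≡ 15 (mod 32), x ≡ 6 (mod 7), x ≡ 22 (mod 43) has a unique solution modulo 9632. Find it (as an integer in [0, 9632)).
The moduli 32, 7, 43 are pairwise coprime, so by the CRT there is a unique solution mod 32·7·43 = 9632.
Solve by successive substitution. Start with x ≡ 15 (mod 32).
  Combine with x ≡ 6 (mod 7): write x = 15 + 32·t and require 15 + 32·t ≡ 6 (mod 7), i.e. 32·t ≡ 6 − 15 ≡ 5 (mod 7). Since 32^(−1) ≡ 2 (mod 7) (32 ≡ 4 (mod 7)), t ≡ 2·5 ≡ 3 (mod 7). So x ≡ 15 + 32·3 = 111 (mod 224).
  Combine with x ≡ 22 (mod 43): write x = 111 + 224·t and require 111 + 224·t ≡ 22 (mod 43), i.e. 224·t ≡ 22 − 111 ≡ 40 (mod 43). Since 224^(−1) ≡ 24 (mod 43) (224 ≡ 9 (mod 43)), t ≡ 24·40 ≡ 14 (mod 43). So x ≡ 111 + 224·14 = 3247 (mod 9632).
Unique solution in [0, 9632): x = 3247.

Final answer: x ≡ 3247 (mod 9632); the representative in [0, 9632) is 3247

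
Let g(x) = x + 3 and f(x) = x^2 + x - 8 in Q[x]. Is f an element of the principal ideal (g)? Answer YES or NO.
NO

In Q[x] the ideal (g) consists of all multiples of g, so f ∈ (g) iff g | f, i.e. iff the remainder of f on division by g is 0. Divide f by g (g is monic, so eliminate the leading term of the running remainder at each step):
  leading term x^2: subtract (x)·g(x) = x^2 + 3·x, leaving -2·x - 8
  leading term -2·x: subtract (-2)·g(x) = -2·x - 6, leaving -2
The remainder r(x) = -2 ≠ 0 (and deg r < deg g), so g ∤ f, i.e. f ∉ (g).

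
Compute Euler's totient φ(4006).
φ(4006) = 2002

φ is multiplicative, with φ(p^e) = p^e − p^(e−1). Factorise 4006 = 2 · 2003. Then
  φ(4006) = (2 − 1) · (2003 − 1) = 1 · 2002 = 2002.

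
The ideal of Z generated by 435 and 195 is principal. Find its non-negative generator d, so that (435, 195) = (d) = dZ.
In the PID Z, (a, b) is generated by gcd(a, b). Compute gcd(435, 195) with the extended Euclidean algorithm, tracking rows (r, s, t) with s·435 + t·195 = r:
  row A: (435, 1, 0)   [1·435 + 0·195 = 435]
  row B: (195, 0, 1)   [0·435 + 1·195 = 195]
  435 = 2·195 + 45   → row C = row A − 2·row B = (45, 1, −2)   [check: 1·435 − 2·195 = 45]
  195 = 4·45 + 15   → row D = row B − 4·row C = (15, −4, 9)   [check: −4·435 + 9·195 = 15]
  45 = 3·15 + 0   → remainder 0, stop. gcd = 15 (last nonzero row D).
So gcd(435, 195) = 15, with Bézout identity −4·435 + 9·195 = 15. Containment (⊇): the Bézout identity exhibits 15 as an element of (435, 195), giving (15) ⊆ (435, 195). Containment (⊆): since 15 | 435 and 15 | 195 (435 = 15·29, 195 = 15·13), every Z-linear combination of 435 and 195 is divisible by 15, so (435, 195) ⊆ (15). Therefore (435, 195) = (15), d = 15.

Final answer: (435, 195) = (15); d = 15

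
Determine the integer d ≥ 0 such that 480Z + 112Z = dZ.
(480, 112) = (16); d = 16

In the PID Z, (a, b) is generated by gcd(a, b). Compute gcd(480, 112) with the extended Euclidean algorithm, tracking rows (r, s, t) with s·480 + t·112 = r:
  row A: (480, 1, 0)   [1·480 + 0·112 = 480]
  row B: (112, 0, 1)   [0·480 + 1·112 = 112]
  480 = 4·112 + 32   → row C = row A − 4·row B = (32, 1, −4)   [check: 1·480 − 4·112 = 32]
  112 = 3·32 + 16   → row D = row B − 3·row C = (16, −3, 13)   [check: −3·480 + 13·112 = 16]
  32 = 2·16 + 0   → remainder 0, stop. gcd = 16 (last nonzero row D).
So gcd(480, 112) = 16, with Bézout identity −3·480 + 13·112 = 16. Containment (⊇): the Bézout identity exhibits 16 as an element of (480, 112), giving (16) ⊆ (480, 112). Containment (⊆): since 16 | 480 and 16 | 112 (480 = 16·30, 112 = 16·7), every Z-linear combination of 480 and 112 is divisible by 16, so (480, 112) ⊆ (16). Therefore (480, 112) = (16), d = 16.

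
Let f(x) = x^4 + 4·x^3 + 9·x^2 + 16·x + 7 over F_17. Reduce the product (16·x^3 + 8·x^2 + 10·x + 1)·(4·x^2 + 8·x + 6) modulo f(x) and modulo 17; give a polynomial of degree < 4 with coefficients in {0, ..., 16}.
a · b ≡ 8·x^3 + 6·x^2 + 15 (mod f(x))

Multiply as integer polynomials: a · b = 64·x^5 + 160·x^4 + 200·x^3 + 132·x^2 + 68·x + 6. Reducing coefficients mod 17: a · b ≡ 13·x^5 + 7·x^4 + 13·x^3 + 13·x^2 + 6. Now divide by f(x) = x^4 + 4·x^3 + 9·x^2 + 16·x + 7 in F_17[x], eliminating the leading term at each step:
  leading term 13·x^5: subtract (13·x)·f(x) = 13·x^5 + x^4 + 15·x^3 + 4·x^2 + 6·x, leaving 6·x^4 + 15·x^3 + 9·x^2 + 11·x + 6 (coefficients mod 17)
  leading term 6·x^4: subtract (6)·f(x) = 6·x^4 + 7·x^3 + 3·x^2 + 11·x + 8, leaving 8·x^3 + 6·x^2 + 15 (coefficients mod 17)
The degree is now < 4, so this is the remainder. Hence a · b ≡ 8·x^3 + 6·x^2 + 15 in F_17[x]/(f).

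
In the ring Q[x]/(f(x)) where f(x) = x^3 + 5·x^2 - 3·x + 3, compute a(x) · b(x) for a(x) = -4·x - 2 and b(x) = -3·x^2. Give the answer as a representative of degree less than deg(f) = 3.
First multiply in Q[x] without reducing: a · b = 12·x^3 + 6·x^2. Now divide by f(x) = x^3 + 5·x^2 - 3·x + 3, eliminating the leading term at each step:
  leading term 12·x^3: subtract (12)·f(x) = 12·x^3 + 60·x^2 - 36·x + 36, leaving -54·x^2 + 36·x - 36
The degree is now < 3, so this is the remainder. Hence a · b ≡ -54·x^2 + 36·x - 36 in Q[x]/(f).

Final answer: a · b ≡ -54·x^2 + 36·x - 36 (mod f(x))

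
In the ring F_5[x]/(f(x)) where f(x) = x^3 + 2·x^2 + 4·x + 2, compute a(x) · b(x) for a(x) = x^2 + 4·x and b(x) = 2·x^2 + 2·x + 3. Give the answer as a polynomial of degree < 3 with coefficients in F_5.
a · b ≡ x^2 + 4·x + 3 (mod f(x))

Multiply as integer polynomials: a · b = 2·x^4 + 10·x^3 + 11·x^2 + 12·x. Reducing coefficients mod 5: a · b ≡ 2·x^4 + x^2 + 2·x. Now divide by f(x) = x^3 + 2·x^2 + 4·x + 2 in F_5[x], eliminating the leading term at each step:
  leading term 2·x^4: subtract (2·x)·f(x) = 2·x^4 + 4·x^3 + 3·x^2 + 4·x, leaving x^3 + 3·x^2 + 3·x (coefficients mod 5)
  leading term x^3: subtract (1)·f(x) = x^3 + 2·x^2 + 4·x + 2, leaving x^2 + 4·x + 3 (coefficients mod 5)
The degree is now < 3, so this is the remainder. Hence a · b ≡ x^2 + 4·x + 3 in F_5[x]/(f).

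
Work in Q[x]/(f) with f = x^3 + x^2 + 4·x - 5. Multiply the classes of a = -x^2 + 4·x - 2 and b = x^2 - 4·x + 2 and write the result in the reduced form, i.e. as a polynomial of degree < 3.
First multiply in Q[x] without reducing: a · b = -x^4 + 8·x^3 - 20·x^2 + 16·x - 4. Now divide by f(x) = x^3 + x^2 + 4·x - 5, eliminating the leading term at each step:
  leading term -x^4: subtract (-x)·f(x) = -x^4 - x^3 - 4·x^2 + 5·x, leaving 9·x^3 - 16·x^2 + 11·x - 4
  leading term 9·x^3: subtract (9)·f(x) = 9·x^3 + 9·x^2 + 36·x - 45, leaving -25·x^2 - 25·x + 41
The degree is now < 3, so this is the remainder. Hence a · b ≡ -25·x^2 - 25·x + 41 in Q[x]/(f).

Final answer: a · b ≡ -25·x^2 - 25·x + 41 (mod f(x))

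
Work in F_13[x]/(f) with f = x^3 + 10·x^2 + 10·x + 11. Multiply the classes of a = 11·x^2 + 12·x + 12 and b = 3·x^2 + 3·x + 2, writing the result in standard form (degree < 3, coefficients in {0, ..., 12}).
a · b ≡ 8·x^2 + 6·x + 9 (mod f(x))

Multiply as integer polynomials: a · b = 33·x^4 + 69·x^3 + 94·x^2 + 60·x + 24. Reducing coefficients mod 13: a · b ≡ 7·x^4 + 4·x^3 + 3·x^2 + 8·x + 11. Now divide by f(x) = x^3 + 10·x^2 + 10·x + 11 in F_13[x], eliminating the leading term at each step:
  leading term 7·x^4: subtract (7·x)·f(x) = 7·x^4 + 5·x^3 + 5·x^2 + 12·x, leaving 12·x^3 + 11·x^2 + 9·x + 11 (coefficients mod 13)
  leading term 12·x^3: subtract (12)·f(x) = 12·x^3 + 3·x^2 + 3·x + 2, leaving 8·x^2 + 6·x + 9 (coefficients mod 13)
The degree is now < 3, so this is the remainder. Hence a · b ≡ 8·x^2 + 6·x + 9 in F_13[x]/(f).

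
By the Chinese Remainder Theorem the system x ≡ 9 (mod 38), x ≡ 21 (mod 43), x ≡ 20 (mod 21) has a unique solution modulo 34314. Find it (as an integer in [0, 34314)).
The moduli 38, 43, 21 are pairwise coprime, so by the CRT there is a unique solution mod 38·43·21 = 34314.
Solve by successive substitution. Start with x ≡ 9 (mod 38).
  Combine with x ≡ 21 (mod 43): write x = 9 + 38·t and require 9 + 38·t ≡ 21 (mod 43), i.e. 38·t ≡ 21 − 9 ≡ 12 (mod 43). Since 38^(−1) ≡ 17 (mod 43), t ≡ 17·12 ≡ 32 (mod 43). So x ≡ 9 + 38·32 = 1225 (mod 1634).
  Combine with x ≡ 20 (mod 21): write x = 1225 + 1634·t and require 1225 + 1634·t ≡ 20 (mod 21), i.e. 1634·t ≡ 20 − 1225 ≡ 13 (mod 21). Since 1634^(−1) ≡ 5 (mod 21) (1634 ≡ 17 (mod 21)), t ≡ 5·13 ≡ 2 (mod 21). So x ≡ 1225 + 1634·2 = 4493 (mod 34314).
Unique solution in [0, 34314): x = 4493.

Final answer: x ≡ 4493 (mod 34314); the representative in [0, 34314) is 4493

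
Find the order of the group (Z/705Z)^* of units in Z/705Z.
|(Z/705Z)^*| = 368

(Z/705Z)^* consists of the classes a with gcd(a, 705) = 1, so its order is φ(705). φ is multiplicative, with φ(p^e) = p^e − p^(e−1). Factorise 705 = 3 · 5 · 47. Then
  φ(705) = (3 − 1) · (5 − 1) · (47 − 1) = 2 · 4 · 46 = 368.
Thus |(Z/705Z)^*| = 368.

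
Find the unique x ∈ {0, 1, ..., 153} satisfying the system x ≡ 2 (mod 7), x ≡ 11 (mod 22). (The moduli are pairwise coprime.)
The moduli 7, 22 are pairwise coprime, so by the CRT there is a unique solution mod 7·22 = 154.
Solve by successive substitution. Start with x ≡ 2 (mod 7).
  Combine with x ≡ 11 (mod 22): write x = 2 + 7·t and require 2 + 7·t ≡ 11 (mod 22), i.e. 7·t ≡ 11 − 2 ≡ 9 (mod 22). Since 7^(−1) ≡ 19 (mod 22), t ≡ 19·9 ≡ 17 (mod 22). So x ≡ 2 + 7·17 = 121 (mod 154).
Unique solution in [0, 154): x = 121.

Final answer: x ≡ 121 (mod 154); the representative in [0, 154) is 121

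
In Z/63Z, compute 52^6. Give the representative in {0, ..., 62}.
1

Use repeated squaring. Binary(6) = 110. Walk through the bits of the exponent 6 left-to-right: at each bit after the leading one, square the running value, then multiply by 52 if the bit is 1 (always reducing mod 63):
  bit 1 = 1 (leading): start with 52.
  bit 2 = 1: square 52^2 = 2704 ≡ 58; bit is 1, so multiply 58·52 = 3016 ≡ 55 (mod 63).
  bit 3 = 0: square 55^2 = 3025 ≡ 1 (mod 63).
Final value: 52^6 ≡ 1 (mod 63).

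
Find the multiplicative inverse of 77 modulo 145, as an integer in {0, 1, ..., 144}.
77^(−1) ≡ 113 (mod 145)

Apply the extended Euclidean algorithm to (145, 77), tracking rows (r, s, t) with s·145 + t·77 = r. Each division r_prev = q·r_cur + r_new produces the new row as (previous row) − q·(current row):
  row A: (145, 1, 0)   [1·145 + 0·77 = 145]
  row B: (77, 0, 1)   [0·145 + 1·77 = 77]
  145 = 1·77 + 68   → row C = row A − 1·row B = (68, 1, −1)   [check: 1·145 − 1·77 = 68]
  77 = 1·68 + 9   → row D = row B − 1·row C = (9, −1, 2)   [check: −1·145 + 2·77 = 9]
  68 = 7·9 + 5   → row E = row C − 7·row D = (5, 8, −15)   [check: 8·145 − 15·77 = 5]
  9 = 1·5 + 4   → row F = row D − 1·row E = (4, −9, 17)   [check: −9·145 + 17·77 = 4]
  5 = 1·4 + 1   → row G = row E − 1·row F = (1, 17, −32)   [check: 17·145 − 32·77 = 1]
  4 = 4·1 + 0   → remainder 0, stop. gcd = 1 (last nonzero row G).
The gcd is 1, so 77 is invertible mod 145. The last nonzero row gives 17·145 − 32·77 = 1, so t = −32. So 77^(−1) ≡ −32 ≡ 113 (mod 145). Verify: 77 · 113 = 8701 ≡ 1 (mod 145). ✓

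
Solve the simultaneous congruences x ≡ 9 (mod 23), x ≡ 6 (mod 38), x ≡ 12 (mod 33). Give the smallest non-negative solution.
The moduli 23, 38, 33 are pairwise coprime, so by the CRT there is a unique solution mod 23·38·33 = 28842.
Solve by successive substitution. Start with x ≡ 9 (mod 23).
  Combine with x ≡ 6 (mod 38): write x = 9 + 23·t and require 9 + 23·t ≡ 6 (mod 38), i.e. 23·t ≡ 6 − 9 ≡ 35 (mod 38). Since 23^(−1) ≡ 5 (mod 38), t ≡ 5·35 ≡ 23 (mod 38). So x ≡ 9 + 23·23 = 538 (mod 874).
  Combine with x ≡ 12 (mod 33): write x = 538 + 874·t and require 538 + 874·t ≡ 12 (mod 33), i.e. 874·t ≡ 12 − 538 ≡ 2 (mod 33). Since 874^(−1) ≡ 31 (mod 33) (874 ≡ 16 (mod 33)), t ≡ 31·2 ≡ 29 (mod 33). So x ≡ 538 + 874·29 = 25884 (mod 28842).
Unique solution in [0, 28842): x = 25884.

Final answer: x ≡ 25884 (mod 28842); the representative in [0, 28842) is 25884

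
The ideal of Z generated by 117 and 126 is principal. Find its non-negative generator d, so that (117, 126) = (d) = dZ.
(117, 126) = (9); d = 9

In the PID Z, (a, b) is generated by gcd(a, b). Compute gcd(126, 117) with the extended Euclidean algorithm, tracking rows (r, s, t) with s·126 + t·117 = r:
  row A: (126, 1, 0)   [1·126 + 0·117 = 126]
  row B: (117, 0, 1)   [0·126 + 1·117 = 117]
  126 = 1·117 + 9   → row C = row A − 1·row B = (9, 1, −1)   [check: 1·126 − 1·117 = 9]
  117 = 13·9 + 0   → remainder 0, stop. gcd = 9 (last nonzero row C).
So gcd(117, 126) = 9, with Bézout identity 1·126 − 1·117 = 9. Containment (⊇): the Bézout identity exhibits 9 as an element of (117, 126), giving (9) ⊆ (117, 126). Containment (⊆): since 9 | 117 and 9 | 126 (117 = 9·13, 126 = 9·14), every Z-linear combination of 117 and 126 is divisible by 9, so (117, 126) ⊆ (9). Therefore (117, 126) = (9), d = 9.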